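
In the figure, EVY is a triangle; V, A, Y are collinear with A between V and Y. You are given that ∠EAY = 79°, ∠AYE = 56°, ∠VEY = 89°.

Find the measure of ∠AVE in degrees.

∠AVE = 35°

1. ∠EYV = 56°  [A on ray YV]
2. ∠EVY = 35°  [△EVY]
3. ∠AVE = 35°  [A on ray VY]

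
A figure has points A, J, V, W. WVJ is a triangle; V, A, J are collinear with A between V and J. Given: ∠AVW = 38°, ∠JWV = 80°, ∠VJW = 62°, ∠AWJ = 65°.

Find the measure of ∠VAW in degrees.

1. ∠AJW = 62°  [A on ray JV]
2. ∠JAW = 53°  [△WAJ]
3. ∠VAW = 127°  [linear pair at A on VJ]

∠VAW = 127°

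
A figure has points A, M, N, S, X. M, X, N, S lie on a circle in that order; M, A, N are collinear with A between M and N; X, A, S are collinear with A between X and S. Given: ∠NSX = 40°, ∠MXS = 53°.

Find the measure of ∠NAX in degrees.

1. ∠NMX = 40°  [same arc XN]
2. ∠MAX = 87°  [△MAX]
3. ∠NAX = 93°  [linear pair at A on MN]

∠NAX = 93°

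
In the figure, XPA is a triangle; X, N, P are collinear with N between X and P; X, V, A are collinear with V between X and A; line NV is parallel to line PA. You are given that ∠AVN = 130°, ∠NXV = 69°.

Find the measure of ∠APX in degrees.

∠APX = 61°

1. ∠NVX = 50°  [linear pair at V on XA]
2. ∠VNX = 61°  [△XNV]
3. ∠APX = 61°  [NV∥PA, corresponding at N]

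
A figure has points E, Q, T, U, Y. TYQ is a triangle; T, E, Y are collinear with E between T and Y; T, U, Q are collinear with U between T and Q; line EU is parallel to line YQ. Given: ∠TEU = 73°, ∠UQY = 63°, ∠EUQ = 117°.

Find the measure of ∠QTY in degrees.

1. ∠QYT = 73°  [EU∥YQ, corresponding at E]
2. ∠TQY = 63°  [U on ray QT]
3. ∠QTY = 44°  [△TYQ]

∠QTY = 44°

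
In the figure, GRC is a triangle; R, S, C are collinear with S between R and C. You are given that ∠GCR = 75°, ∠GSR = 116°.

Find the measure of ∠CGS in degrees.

1. ∠GCS = 75°  [S on ray CR]
2. ∠CSG = 64°  [linear pair at S on RC]
3. ∠CGS = 41°  [△GSC]

∠CGS = 41°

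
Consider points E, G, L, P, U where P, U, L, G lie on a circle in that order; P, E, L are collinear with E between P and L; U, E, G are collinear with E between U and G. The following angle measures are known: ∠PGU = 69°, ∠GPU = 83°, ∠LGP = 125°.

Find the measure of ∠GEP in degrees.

1. ∠GUP = 28°  [△PUG]
2. ∠GLP = 28°  [same arc PG]
3. ∠GPL = 27°  [△PLG]
4. ∠GEP = 84°  [△PEG]

∠GEP = 84°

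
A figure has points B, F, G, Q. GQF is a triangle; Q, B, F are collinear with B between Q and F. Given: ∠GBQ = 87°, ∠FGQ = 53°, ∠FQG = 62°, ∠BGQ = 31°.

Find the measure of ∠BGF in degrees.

1. ∠FBG = 93°  [linear pair at B on QF]
2. ∠GFQ = 65°  [△GQF]
3. ∠BFG = 65°  [B on ray FQ]
4. ∠BGF = 22°  [△GBF]

∠BGF = 22°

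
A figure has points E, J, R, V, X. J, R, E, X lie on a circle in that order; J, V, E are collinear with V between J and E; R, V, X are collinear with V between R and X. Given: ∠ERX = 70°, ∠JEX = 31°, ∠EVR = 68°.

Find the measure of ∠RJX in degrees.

∠RJX = 107°

1. ∠EJX = 70°  [same arc EX]
2. ∠JRX = 31°  [same arc JX]
3. ∠JVX = 68°  [vertical angles at V]
4. ∠JXR = 42°  [△JVX]
5. ∠RJX = 107°  [△JRX]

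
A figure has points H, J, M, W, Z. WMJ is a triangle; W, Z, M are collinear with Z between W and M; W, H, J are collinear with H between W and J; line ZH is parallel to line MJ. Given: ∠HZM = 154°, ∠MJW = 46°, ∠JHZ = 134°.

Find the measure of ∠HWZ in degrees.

∠HWZ = 108°

1. ∠HZW = 26°  [linear pair at Z on WM]
2. ∠WHZ = 46°  [ZH∥MJ, corresponding at H]
3. ∠HWZ = 108°  [△WZH]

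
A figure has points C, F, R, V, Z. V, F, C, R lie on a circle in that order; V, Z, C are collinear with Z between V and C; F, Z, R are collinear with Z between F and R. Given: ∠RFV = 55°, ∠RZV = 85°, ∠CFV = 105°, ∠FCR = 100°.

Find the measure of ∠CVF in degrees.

∠CVF = 30°

1. ∠RCV = 55°  [same arc VR]
2. ∠CZR = 95°  [linear pair at Z on VC]
3. ∠CRF = 30°  [△CZR]
4. ∠CVF = 30°  [same arc FC]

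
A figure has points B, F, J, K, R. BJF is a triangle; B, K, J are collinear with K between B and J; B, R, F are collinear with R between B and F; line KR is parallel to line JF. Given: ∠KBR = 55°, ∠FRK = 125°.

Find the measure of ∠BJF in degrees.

1. ∠BRK = 55°  [linear pair at R on BF]
2. ∠BKR = 70°  [△BKR]
3. ∠BJF = 70°  [KR∥JF, corresponding at K]

∠BJF = 70°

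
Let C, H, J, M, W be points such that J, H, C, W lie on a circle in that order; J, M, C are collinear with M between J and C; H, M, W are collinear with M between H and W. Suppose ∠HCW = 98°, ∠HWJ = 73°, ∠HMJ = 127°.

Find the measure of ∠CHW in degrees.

∠CHW = 54°

1. ∠HCJ = 73°  [same arc JH]
2. ∠CMH = 53°  [linear pair at M on JC]
3. ∠CHW = 54°  [△HMC]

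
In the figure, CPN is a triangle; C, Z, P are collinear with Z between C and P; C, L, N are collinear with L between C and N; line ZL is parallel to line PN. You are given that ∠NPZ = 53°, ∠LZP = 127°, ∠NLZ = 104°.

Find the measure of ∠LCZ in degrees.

∠LCZ = 51°

1. ∠CZL = 53°  [linear pair at Z on CP]
2. ∠CLZ = 76°  [linear pair at L on CN]
3. ∠LCZ = 51°  [△CZL]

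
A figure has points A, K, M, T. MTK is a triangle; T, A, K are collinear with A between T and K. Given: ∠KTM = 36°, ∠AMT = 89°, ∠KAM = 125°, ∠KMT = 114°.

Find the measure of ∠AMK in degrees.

1. ∠MKT = 30°  [△MTK]
2. ∠AKM = 30°  [A on ray KT]
3. ∠AMK = 25°  [△MAK]

∠AMK = 25°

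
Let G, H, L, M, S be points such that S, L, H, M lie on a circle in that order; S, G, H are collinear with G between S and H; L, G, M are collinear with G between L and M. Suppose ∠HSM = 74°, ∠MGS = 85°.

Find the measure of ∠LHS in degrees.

∠LHS = 21°

1. ∠HLM = 74°  [same arc HM]
2. ∠HGL = 85°  [vertical angles at G]
3. ∠LHS = 21°  [△LGH]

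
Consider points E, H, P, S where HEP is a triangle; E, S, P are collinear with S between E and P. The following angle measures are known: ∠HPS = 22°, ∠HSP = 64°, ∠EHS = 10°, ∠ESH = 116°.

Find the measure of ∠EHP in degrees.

1. ∠EPH = 22°  [S on ray PE]
2. ∠HES = 54°  [△HES]
3. ∠HEP = 54°  [S on ray EP]
4. ∠EHP = 104°  [△HEP]

∠EHP = 104°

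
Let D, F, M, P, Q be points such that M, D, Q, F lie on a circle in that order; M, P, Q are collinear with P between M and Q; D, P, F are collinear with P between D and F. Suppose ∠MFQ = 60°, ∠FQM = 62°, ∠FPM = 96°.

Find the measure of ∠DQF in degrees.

1. ∠FMQ = 58°  [△MQF]
2. ∠FPQ = 84°  [linear pair at P on MQ]
3. ∠FDQ = 58°  [same arc QF]
4. ∠DFQ = 34°  [△QPF]
5. ∠DQF = 88°  [△DQF]

∠DQF = 88°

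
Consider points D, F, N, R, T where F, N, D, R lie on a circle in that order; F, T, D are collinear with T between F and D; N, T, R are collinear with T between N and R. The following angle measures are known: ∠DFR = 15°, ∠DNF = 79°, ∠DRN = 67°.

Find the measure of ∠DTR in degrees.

1. ∠DRF = 101°  [cyclic FNDR, opposite ∠N+∠R]
2. ∠FDR = 64°  [△FDR]
3. ∠DTR = 49°  [△DTR]

∠DTR = 49°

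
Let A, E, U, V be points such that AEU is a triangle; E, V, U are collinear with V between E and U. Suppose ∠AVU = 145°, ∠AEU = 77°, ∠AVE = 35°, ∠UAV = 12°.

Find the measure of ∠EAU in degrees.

∠EAU = 80°

1. ∠AUV = 23°  [△AVU]
2. ∠AUE = 23°  [V on ray UE]
3. ∠EAU = 80°  [△AEU]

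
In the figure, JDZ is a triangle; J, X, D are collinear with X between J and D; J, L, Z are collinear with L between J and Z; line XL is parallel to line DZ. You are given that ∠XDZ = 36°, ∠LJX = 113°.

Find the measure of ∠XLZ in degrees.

∠XLZ = 149°

1. ∠JDZ = 36°  [X on ray DJ]
2. ∠DJZ = 113°  [X on JD, L on JZ]
3. ∠DZJ = 31°  [△JDZ]
4. ∠JLX = 31°  [XL∥DZ, corresponding at L]
5. ∠XLZ = 149°  [linear pair at L on JZ]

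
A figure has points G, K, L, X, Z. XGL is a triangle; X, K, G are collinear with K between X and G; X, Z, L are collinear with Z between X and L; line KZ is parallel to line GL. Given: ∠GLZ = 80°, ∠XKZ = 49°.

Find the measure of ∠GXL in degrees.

1. ∠GLX = 80°  [Z on ray LX]
2. ∠LGX = 49°  [KZ∥GL, corresponding at K]
3. ∠GXL = 51°  [△XGL]

∠GXL = 51°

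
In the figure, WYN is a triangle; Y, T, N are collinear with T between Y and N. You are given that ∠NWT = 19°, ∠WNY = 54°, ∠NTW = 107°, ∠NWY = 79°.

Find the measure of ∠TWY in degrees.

1. ∠NYW = 47°  [△WYN]
2. ∠WTY = 73°  [linear pair at T on YN]
3. ∠TYW = 47°  [T on ray YN]
4. ∠TWY = 60°  [△WYT]

∠TWY = 60°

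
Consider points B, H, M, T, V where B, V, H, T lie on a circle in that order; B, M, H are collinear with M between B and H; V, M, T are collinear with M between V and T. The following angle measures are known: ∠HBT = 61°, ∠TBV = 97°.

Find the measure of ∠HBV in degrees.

1. ∠HVT = 61°  [same arc HT]
2. ∠THV = 83°  [cyclic BVHT, opposite ∠B+∠H]
3. ∠HTV = 36°  [△VHT]
4. ∠HBV = 36°  [same arc VH]

∠HBV = 36°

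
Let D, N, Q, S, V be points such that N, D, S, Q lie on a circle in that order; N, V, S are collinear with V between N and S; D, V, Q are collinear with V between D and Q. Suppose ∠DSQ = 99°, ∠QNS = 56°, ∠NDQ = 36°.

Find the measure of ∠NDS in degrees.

∠NDS = 92°

1. ∠NSQ = 36°  [same arc NQ]
2. ∠NQS = 88°  [△NSQ]
3. ∠NDS = 92°  [cyclic NDSQ, opposite ∠D+∠Q]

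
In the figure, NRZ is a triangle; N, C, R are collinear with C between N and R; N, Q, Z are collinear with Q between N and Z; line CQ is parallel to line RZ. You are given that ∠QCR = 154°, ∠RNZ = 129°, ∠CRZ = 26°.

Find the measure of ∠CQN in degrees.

∠CQN = 25°

1. ∠NCQ = 26°  [linear pair at C on NR]
2. ∠CNQ = 129°  [C on NR, Q on NZ]
3. ∠CQN = 25°  [△NCQ]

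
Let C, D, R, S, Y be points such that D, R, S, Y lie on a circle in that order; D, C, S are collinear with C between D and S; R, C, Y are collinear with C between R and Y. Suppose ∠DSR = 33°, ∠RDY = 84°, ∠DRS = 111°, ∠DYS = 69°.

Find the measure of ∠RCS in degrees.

∠RCS = 99°

1. ∠DYR = 33°  [same arc DR]
2. ∠RDS = 36°  [△DRS]
3. ∠DRY = 63°  [△DRY]
4. ∠DCR = 81°  [△DCR]
5. ∠RCS = 99°  [linear pair at C on DS]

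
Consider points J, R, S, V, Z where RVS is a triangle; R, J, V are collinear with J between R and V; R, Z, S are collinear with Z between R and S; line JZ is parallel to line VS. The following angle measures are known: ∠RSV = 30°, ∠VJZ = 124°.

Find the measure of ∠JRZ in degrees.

1. ∠JZR = 30°  [JZ∥VS, corresponding at Z]
2. ∠RJZ = 56°  [linear pair at J on RV]
3. ∠JRZ = 94°  [△RJZ]

∠JRZ = 94°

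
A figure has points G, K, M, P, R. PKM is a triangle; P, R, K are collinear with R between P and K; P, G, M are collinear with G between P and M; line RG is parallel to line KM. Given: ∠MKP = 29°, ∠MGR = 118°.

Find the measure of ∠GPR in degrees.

1. ∠GRP = 29°  [RG∥KM, corresponding at R]
2. ∠PGR = 62°  [linear pair at G on PM]
3. ∠GPR = 89°  [△PRG]

∠GPR = 89°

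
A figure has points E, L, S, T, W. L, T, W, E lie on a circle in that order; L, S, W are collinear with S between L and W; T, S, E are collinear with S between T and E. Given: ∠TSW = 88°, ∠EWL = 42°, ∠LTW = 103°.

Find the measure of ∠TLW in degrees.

∠TLW = 46°

1. ∠LST = 92°  [linear pair at S on LW]
2. ∠ETL = 42°  [same arc LE]
3. ∠TLW = 46°  [△LST]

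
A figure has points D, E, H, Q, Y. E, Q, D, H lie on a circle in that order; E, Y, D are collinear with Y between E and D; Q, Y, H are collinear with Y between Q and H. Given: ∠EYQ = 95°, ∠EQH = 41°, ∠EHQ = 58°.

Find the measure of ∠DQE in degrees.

1. ∠DEQ = 44°  [△EYQ]
2. ∠EDQ = 58°  [same arc EQ]
3. ∠DQE = 78°  [△EQD]

∠DQE = 78°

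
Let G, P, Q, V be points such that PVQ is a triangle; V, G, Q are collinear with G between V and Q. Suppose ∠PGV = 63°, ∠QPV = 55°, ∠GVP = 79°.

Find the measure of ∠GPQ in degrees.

∠GPQ = 17°

1. ∠PGQ = 117°  [linear pair at G on VQ]
2. ∠PVQ = 79°  [G on ray VQ]
3. ∠PQV = 46°  [△PVQ]
4. ∠GQP = 46°  [G on ray QV]
5. ∠GPQ = 17°  [△PGQ]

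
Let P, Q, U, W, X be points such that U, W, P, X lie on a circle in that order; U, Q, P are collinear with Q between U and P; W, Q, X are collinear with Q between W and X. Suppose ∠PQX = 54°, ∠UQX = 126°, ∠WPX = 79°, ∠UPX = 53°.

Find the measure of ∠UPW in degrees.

∠UPW = 26°

1. ∠PXW = 73°  [△PQX]
2. ∠PQW = 126°  [vertical angles at Q]
3. ∠PWX = 28°  [△WPX]
4. ∠UPW = 26°  [△WQP]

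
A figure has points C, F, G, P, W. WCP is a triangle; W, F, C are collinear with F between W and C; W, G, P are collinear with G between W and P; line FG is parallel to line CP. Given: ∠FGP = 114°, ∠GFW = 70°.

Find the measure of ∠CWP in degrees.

1. ∠FGW = 66°  [linear pair at G on WP]
2. ∠FWG = 44°  [△WFG]
3. ∠CWP = 44°  [F on WC, G on WP]

∠CWP = 44°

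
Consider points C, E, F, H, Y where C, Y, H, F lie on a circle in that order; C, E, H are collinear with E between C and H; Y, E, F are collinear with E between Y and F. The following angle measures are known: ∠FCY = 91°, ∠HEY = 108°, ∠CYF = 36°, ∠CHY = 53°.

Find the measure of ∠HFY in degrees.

1. ∠FHY = 89°  [cyclic CYHF, opposite ∠C+∠H]
2. ∠FYH = 19°  [△YEH]
3. ∠HFY = 72°  [△YHF]

∠HFY = 72°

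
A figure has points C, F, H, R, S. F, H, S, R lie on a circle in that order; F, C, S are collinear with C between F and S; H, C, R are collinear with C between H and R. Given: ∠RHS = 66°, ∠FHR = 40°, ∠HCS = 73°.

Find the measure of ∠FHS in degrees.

∠FHS = 106°

1. ∠RFS = 66°  [same arc SR]
2. ∠FSR = 40°  [same arc FR]
3. ∠FRS = 74°  [△FSR]
4. ∠FHS = 106°  [cyclic FHSR, opposite ∠H+∠R]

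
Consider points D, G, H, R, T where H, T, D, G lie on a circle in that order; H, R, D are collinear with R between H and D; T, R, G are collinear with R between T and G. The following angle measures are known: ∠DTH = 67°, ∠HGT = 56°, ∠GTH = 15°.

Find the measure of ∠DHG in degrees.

∠DHG = 52°

1. ∠DGH = 113°  [cyclic HTDG, opposite ∠T+∠G]
2. ∠GDH = 15°  [same arc HG]
3. ∠DHG = 52°  [△HDG]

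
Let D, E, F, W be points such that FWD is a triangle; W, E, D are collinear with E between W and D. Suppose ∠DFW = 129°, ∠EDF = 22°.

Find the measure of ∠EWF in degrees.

∠EWF = 29°

1. ∠FDW = 22°  [E on ray DW]
2. ∠DWF = 29°  [△FWD]
3. ∠EWF = 29°  [E on ray WD]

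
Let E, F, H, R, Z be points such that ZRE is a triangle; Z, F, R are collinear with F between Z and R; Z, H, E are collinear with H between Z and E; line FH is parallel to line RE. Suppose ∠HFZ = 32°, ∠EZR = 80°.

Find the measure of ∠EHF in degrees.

1. ∠ERZ = 32°  [FH∥RE, corresponding at F]
2. ∠REZ = 68°  [△ZRE]
3. ∠FHZ = 68°  [FH∥RE, corresponding at H]
4. ∠EHF = 112°  [linear pair at H on ZE]

∠EHF = 112°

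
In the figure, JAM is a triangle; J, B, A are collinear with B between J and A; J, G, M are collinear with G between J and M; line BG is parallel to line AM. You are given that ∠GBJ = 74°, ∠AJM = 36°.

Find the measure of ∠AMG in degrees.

1. ∠JAM = 74°  [BG∥AM, corresponding at B]
2. ∠AMJ = 70°  [△JAM]
3. ∠AMG = 70°  [G on ray MJ]

∠AMG = 70°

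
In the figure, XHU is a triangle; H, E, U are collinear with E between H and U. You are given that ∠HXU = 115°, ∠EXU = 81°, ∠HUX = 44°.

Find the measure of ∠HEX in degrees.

1. ∠EUX = 44°  [E on ray UH]
2. ∠UEX = 55°  [△XEU]
3. ∠HEX = 125°  [linear pair at E on HU]

∠HEX = 125°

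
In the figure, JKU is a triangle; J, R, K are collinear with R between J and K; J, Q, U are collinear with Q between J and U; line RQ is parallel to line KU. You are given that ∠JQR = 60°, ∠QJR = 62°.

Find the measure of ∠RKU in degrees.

∠RKU = 58°

1. ∠JRQ = 58°  [△JRQ]
2. ∠KRQ = 122°  [linear pair at R on JK]
3. ∠RKU = 58°  [RQ∥KU, co-interior at K–R]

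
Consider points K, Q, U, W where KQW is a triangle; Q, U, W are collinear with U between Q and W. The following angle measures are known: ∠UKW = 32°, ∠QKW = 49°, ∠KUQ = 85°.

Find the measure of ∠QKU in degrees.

∠QKU = 17°

1. ∠KUW = 95°  [linear pair at U on QW]
2. ∠KWU = 53°  [△KUW]
3. ∠KWQ = 53°  [U on ray WQ]
4. ∠KQW = 78°  [△KQW]
5. ∠KQU = 78°  [U on ray QW]
6. ∠QKU = 17°  [△KQU]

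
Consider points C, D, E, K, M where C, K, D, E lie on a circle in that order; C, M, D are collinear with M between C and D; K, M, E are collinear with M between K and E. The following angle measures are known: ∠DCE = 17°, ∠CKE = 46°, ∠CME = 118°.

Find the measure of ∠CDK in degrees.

1. ∠DKE = 17°  [same arc DE]
2. ∠DMK = 118°  [vertical angles at M]
3. ∠CDK = 45°  [△KMD]

∠CDK = 45°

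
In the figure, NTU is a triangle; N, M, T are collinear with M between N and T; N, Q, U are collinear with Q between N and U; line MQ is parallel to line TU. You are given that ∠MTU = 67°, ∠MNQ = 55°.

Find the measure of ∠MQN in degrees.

1. ∠NTU = 67°  [M on ray TN]
2. ∠TNU = 55°  [M on NT, Q on NU]
3. ∠NUT = 58°  [△NTU]
4. ∠MQN = 58°  [MQ∥TU, corresponding at Q]

∠MQN = 58°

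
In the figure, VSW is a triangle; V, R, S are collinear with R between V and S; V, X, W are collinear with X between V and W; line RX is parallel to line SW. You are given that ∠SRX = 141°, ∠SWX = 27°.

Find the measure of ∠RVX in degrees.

∠RVX = 114°

1. ∠VRX = 39°  [linear pair at R on VS]
2. ∠SWV = 27°  [X on ray WV]
3. ∠VSW = 39°  [RX∥SW, corresponding at R]
4. ∠SVW = 114°  [△VSW]
5. ∠RVX = 114°  [R on VS, X on VW]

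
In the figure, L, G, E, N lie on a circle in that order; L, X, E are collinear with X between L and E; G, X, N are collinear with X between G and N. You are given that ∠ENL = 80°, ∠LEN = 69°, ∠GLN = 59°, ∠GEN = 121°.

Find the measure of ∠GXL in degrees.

1. ∠ELN = 31°  [△LEN]
2. ∠LGN = 69°  [same arc LN]
3. ∠GNL = 52°  [△LGN]
4. ∠EGN = 31°  [same arc EN]
5. ∠GEL = 52°  [same arc LG]
6. ∠EXG = 97°  [△GXE]
7. ∠GXL = 83°  [linear pair at X on LE]

∠GXL = 83°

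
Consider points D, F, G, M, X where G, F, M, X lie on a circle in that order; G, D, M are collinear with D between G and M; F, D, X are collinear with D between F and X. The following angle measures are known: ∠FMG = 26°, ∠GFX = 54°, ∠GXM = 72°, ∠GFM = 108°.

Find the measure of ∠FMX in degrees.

1. ∠FXG = 26°  [same arc GF]
2. ∠FGX = 100°  [△GFX]
3. ∠FMX = 80°  [cyclic GFMX, opposite ∠G+∠M]

∠FMX = 80°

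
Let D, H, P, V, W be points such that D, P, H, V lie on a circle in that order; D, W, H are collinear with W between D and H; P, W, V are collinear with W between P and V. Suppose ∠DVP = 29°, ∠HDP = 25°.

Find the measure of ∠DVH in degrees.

1. ∠DHP = 29°  [same arc DP]
2. ∠DPH = 126°  [△DPH]
3. ∠DVH = 54°  [cyclic DPHV, opposite ∠P+∠V]

∠DVH = 54°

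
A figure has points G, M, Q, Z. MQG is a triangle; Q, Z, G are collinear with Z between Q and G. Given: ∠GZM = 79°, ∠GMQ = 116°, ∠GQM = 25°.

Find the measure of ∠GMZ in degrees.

1. ∠MGQ = 39°  [△MQG]
2. ∠MGZ = 39°  [Z on ray GQ]
3. ∠GMZ = 62°  [△MZG]

∠GMZ = 62°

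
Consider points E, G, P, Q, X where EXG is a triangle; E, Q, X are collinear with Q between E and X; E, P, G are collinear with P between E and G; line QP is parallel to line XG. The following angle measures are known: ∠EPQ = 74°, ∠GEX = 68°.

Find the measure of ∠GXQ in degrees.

1. ∠EGX = 74°  [QP∥XG, corresponding at P]
2. ∠EXG = 38°  [△EXG]
3. ∠GXQ = 38°  [Q on ray XE]

∠GXQ = 38°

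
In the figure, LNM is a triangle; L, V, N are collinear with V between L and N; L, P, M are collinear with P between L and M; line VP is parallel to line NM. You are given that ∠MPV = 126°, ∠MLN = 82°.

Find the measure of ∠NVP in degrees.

1. ∠LPV = 54°  [linear pair at P on LM]
2. ∠PLV = 82°  [V on LN, P on LM]
3. ∠LVP = 44°  [△LVP]
4. ∠NVP = 136°  [linear pair at V on LN]

∠NVP = 136°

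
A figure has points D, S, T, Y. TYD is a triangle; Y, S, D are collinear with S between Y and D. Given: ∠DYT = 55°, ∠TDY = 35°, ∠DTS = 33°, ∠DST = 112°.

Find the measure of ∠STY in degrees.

∠STY = 57°

1. ∠SYT = 55°  [S on ray YD]
2. ∠TSY = 68°  [linear pair at S on YD]
3. ∠STY = 57°  [△TYS]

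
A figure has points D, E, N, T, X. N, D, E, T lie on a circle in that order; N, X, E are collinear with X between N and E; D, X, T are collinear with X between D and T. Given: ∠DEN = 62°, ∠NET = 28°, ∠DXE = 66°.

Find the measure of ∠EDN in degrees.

1. ∠NDT = 28°  [same arc NT]
2. ∠DXN = 114°  [linear pair at X on NE]
3. ∠DNE = 38°  [△NXD]
4. ∠EDN = 80°  [△NDE]

∠EDN = 80°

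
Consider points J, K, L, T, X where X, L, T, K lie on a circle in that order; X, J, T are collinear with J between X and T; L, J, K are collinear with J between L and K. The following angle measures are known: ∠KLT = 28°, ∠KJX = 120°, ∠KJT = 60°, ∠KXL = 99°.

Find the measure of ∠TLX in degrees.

1. ∠KXT = 28°  [same arc TK]
2. ∠LJT = 120°  [vertical angles at J]
3. ∠LKX = 32°  [△XJK]
4. ∠LJX = 60°  [vertical angles at J]
5. ∠KLX = 49°  [△XLK]
6. ∠LTX = 32°  [△LJT]
7. ∠LXT = 71°  [△XJL]
8. ∠TLX = 77°  [△XLT]

∠TLX = 77°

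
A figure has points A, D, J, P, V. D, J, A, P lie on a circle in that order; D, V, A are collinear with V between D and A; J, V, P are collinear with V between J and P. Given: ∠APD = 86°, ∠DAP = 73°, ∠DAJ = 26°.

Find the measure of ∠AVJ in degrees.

1. ∠ADP = 21°  [△DAP]
2. ∠AJP = 21°  [same arc AP]
3. ∠AVJ = 133°  [△JVA]

∠AVJ = 133°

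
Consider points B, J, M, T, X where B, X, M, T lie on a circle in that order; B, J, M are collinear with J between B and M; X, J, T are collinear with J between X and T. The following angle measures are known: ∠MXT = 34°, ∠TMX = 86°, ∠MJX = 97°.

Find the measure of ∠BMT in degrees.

∠BMT = 37°

1. ∠MBT = 34°  [same arc MT]
2. ∠TBX = 94°  [cyclic BXMT, opposite ∠B+∠M]
3. ∠BJT = 97°  [vertical angles at J]
4. ∠BTX = 49°  [△BJT]
5. ∠BXT = 37°  [△BXT]
6. ∠BMT = 37°  [same arc BT]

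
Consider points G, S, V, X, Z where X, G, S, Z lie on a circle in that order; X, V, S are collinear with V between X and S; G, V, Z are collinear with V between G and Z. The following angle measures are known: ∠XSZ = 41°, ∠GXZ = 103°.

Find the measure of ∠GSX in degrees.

∠GSX = 36°

1. ∠XGZ = 41°  [same arc XZ]
2. ∠GZX = 36°  [△XGZ]
3. ∠GSX = 36°  [same arc XG]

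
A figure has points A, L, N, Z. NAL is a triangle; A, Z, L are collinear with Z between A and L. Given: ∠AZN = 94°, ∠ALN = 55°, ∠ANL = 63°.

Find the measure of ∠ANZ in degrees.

∠ANZ = 24°

1. ∠LAN = 62°  [△NAL]
2. ∠NAZ = 62°  [Z on ray AL]
3. ∠ANZ = 24°  [△NAZ]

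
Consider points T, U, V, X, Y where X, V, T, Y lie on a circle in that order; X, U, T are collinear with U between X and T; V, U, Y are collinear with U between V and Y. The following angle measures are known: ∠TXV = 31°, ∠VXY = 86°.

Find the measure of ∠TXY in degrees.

∠TXY = 55°

1. ∠TYV = 31°  [same arc VT]
2. ∠VTY = 94°  [cyclic XVTY, opposite ∠X+∠T]
3. ∠TVY = 55°  [△VTY]
4. ∠TXY = 55°  [same arc TY]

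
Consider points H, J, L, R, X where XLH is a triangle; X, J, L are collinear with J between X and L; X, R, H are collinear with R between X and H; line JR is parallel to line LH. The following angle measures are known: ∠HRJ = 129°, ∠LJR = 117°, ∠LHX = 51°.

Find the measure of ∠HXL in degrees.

1. ∠JRX = 51°  [linear pair at R on XH]
2. ∠RJX = 63°  [linear pair at J on XL]
3. ∠JXR = 66°  [△XJR]
4. ∠HXL = 66°  [J on XL, R on XH]

∠HXL = 66°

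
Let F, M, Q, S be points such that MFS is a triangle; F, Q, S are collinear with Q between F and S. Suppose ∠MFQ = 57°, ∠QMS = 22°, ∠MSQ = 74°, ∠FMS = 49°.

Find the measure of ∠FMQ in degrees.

∠FMQ = 27°

1. ∠MQS = 84°  [△MQS]
2. ∠FQM = 96°  [linear pair at Q on FS]
3. ∠FMQ = 27°  [△MFQ]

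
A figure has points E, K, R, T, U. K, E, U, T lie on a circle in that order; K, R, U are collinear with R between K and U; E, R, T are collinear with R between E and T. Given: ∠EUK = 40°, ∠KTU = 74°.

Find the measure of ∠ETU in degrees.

1. ∠KEU = 106°  [cyclic KEUT, opposite ∠E+∠T]
2. ∠EKU = 34°  [△KEU]
3. ∠ETU = 34°  [same arc EU]

∠ETU = 34°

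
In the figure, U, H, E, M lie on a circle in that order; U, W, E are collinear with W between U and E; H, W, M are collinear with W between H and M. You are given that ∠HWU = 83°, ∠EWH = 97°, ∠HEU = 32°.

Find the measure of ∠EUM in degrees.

∠EUM = 51°

1. ∠MWU = 97°  [vertical angles at W]
2. ∠HMU = 32°  [same arc UH]
3. ∠EUM = 51°  [△UWM]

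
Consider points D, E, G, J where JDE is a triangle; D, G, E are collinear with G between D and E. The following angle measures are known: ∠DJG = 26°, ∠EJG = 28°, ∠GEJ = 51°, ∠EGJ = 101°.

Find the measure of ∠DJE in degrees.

∠DJE = 54°

1. ∠DEJ = 51°  [G on ray ED]
2. ∠DGJ = 79°  [linear pair at G on DE]
3. ∠GDJ = 75°  [△JDG]
4. ∠EDJ = 75°  [G on ray DE]
5. ∠DJE = 54°  [△JDE]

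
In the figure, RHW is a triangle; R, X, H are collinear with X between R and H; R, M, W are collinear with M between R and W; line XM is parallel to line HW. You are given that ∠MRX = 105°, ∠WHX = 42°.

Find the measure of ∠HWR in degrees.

1. ∠HRW = 105°  [X on RH, M on RW]
2. ∠RHW = 42°  [X on ray HR]
3. ∠HWR = 33°  [△RHW]

∠HWR = 33°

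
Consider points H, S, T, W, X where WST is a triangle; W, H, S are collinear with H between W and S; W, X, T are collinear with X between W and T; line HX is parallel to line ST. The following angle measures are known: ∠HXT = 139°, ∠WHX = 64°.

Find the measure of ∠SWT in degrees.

1. ∠HXW = 41°  [linear pair at X on WT]
2. ∠HWX = 75°  [△WHX]
3. ∠SWT = 75°  [H on WS, X on WT]

∠SWT = 75°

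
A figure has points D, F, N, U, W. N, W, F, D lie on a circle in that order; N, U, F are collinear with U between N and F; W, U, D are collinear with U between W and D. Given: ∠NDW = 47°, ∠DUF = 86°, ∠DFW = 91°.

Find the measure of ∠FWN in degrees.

1. ∠NFW = 47°  [same arc NW]
2. ∠NUW = 86°  [vertical angles at U]
3. ∠DNW = 89°  [cyclic NWFD, opposite ∠N+∠F]
4. ∠DWN = 44°  [△NWD]
5. ∠FNW = 50°  [△NUW]
6. ∠FWN = 83°  [△NWF]

∠FWN = 83°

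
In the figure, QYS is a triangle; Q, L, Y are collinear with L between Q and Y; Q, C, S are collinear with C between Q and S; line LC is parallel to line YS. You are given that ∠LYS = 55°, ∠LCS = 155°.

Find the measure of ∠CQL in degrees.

∠CQL = 100°

1. ∠QYS = 55°  [L on ray YQ]
2. ∠LCQ = 25°  [linear pair at C on QS]
3. ∠CLQ = 55°  [LC∥YS, corresponding at L]
4. ∠CQL = 100°  [△QLC]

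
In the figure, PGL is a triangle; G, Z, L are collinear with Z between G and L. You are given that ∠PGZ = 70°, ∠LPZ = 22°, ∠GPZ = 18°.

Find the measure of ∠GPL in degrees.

1. ∠GZP = 92°  [△PGZ]
2. ∠LGP = 70°  [Z on ray GL]
3. ∠LZP = 88°  [linear pair at Z on GL]
4. ∠PLZ = 70°  [△PZL]
5. ∠GLP = 70°  [Z on ray LG]
6. ∠GPL = 40°  [△PGL]

∠GPL = 40°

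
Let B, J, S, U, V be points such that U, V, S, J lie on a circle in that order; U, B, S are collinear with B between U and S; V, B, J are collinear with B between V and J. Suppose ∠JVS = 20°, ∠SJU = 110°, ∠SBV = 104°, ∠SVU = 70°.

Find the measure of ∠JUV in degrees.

1. ∠JUS = 20°  [same arc SJ]
2. ∠JSU = 50°  [△USJ]
3. ∠JBU = 104°  [vertical angles at B]
4. ∠UJV = 56°  [△UBJ]
5. ∠JVU = 50°  [same arc UJ]
6. ∠JUV = 74°  [△UVJ]

∠JUV = 74°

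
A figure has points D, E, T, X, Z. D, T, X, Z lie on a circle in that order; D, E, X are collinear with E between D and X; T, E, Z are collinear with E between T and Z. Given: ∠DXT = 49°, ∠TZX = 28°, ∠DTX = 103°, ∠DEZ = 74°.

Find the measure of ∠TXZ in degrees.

1. ∠TEX = 74°  [vertical angles at E]
2. ∠XTZ = 57°  [△TEX]
3. ∠TXZ = 95°  [△TXZ]

∠TXZ = 95°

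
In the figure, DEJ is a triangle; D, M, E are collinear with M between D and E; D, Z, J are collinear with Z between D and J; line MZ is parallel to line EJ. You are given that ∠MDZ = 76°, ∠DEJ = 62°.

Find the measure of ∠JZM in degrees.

∠JZM = 138°

1. ∠EDJ = 76°  [M on DE, Z on DJ]
2. ∠DJE = 42°  [△DEJ]
3. ∠DZM = 42°  [MZ∥EJ, corresponding at Z]
4. ∠JZM = 138°  [linear pair at Z on DJ]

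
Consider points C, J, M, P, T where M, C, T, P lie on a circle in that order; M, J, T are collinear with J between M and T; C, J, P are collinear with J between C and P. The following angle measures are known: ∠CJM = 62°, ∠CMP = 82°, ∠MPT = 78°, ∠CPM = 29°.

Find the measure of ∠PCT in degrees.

∠PCT = 33°

1. ∠CJT = 118°  [linear pair at J on MT]
2. ∠CTM = 29°  [same arc MC]
3. ∠PCT = 33°  [△CJT]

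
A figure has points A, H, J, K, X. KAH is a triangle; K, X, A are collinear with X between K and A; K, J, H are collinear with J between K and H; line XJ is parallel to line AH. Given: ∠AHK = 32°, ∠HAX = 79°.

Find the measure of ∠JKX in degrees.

∠JKX = 69°

1. ∠HAK = 79°  [X on ray AK]
2. ∠AKH = 69°  [△KAH]
3. ∠JKX = 69°  [X on KA, J on KH]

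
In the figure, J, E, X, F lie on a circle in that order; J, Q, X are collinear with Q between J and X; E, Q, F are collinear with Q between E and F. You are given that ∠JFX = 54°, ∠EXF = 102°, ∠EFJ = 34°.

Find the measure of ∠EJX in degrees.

∠EJX = 20°

1. ∠JEX = 126°  [cyclic JEXF, opposite ∠E+∠F]
2. ∠EXJ = 34°  [same arc JE]
3. ∠EJX = 20°  [△JEX]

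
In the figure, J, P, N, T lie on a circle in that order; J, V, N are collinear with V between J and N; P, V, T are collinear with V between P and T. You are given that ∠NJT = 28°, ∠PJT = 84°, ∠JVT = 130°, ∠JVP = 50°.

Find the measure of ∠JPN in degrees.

∠JPN = 102°

1. ∠NPT = 28°  [same arc NT]
2. ∠JTP = 22°  [△JVT]
3. ∠JPT = 74°  [△JPT]
4. ∠NVP = 130°  [vertical angles at V]
5. ∠NJP = 56°  [△JVP]
6. ∠JNP = 22°  [△PVN]
7. ∠JPN = 102°  [△JPN]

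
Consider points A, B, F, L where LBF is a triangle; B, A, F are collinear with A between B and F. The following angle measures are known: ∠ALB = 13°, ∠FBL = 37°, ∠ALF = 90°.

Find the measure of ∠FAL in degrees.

1. ∠ABL = 37°  [A on ray BF]
2. ∠BAL = 130°  [△LBA]
3. ∠FAL = 50°  [linear pair at A on BF]

∠FAL = 50°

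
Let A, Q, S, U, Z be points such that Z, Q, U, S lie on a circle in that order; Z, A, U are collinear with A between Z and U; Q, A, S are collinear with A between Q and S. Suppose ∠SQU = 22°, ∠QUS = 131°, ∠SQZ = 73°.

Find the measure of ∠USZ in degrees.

∠USZ = 85°

1. ∠SZU = 22°  [same arc US]
2. ∠SUZ = 73°  [same arc ZS]
3. ∠USZ = 85°  [△ZUS]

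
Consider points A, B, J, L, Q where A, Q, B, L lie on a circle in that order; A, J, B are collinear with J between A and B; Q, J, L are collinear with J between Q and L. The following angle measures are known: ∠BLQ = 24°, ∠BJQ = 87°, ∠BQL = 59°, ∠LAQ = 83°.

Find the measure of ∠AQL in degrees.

1. ∠BAQ = 24°  [same arc QB]
2. ∠AJQ = 93°  [linear pair at J on AB]
3. ∠AQL = 63°  [△AJQ]

∠AQL = 63°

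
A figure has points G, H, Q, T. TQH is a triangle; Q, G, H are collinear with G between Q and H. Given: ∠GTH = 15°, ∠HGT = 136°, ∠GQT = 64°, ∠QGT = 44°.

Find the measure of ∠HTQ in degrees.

∠HTQ = 87°

1. ∠GHT = 29°  [△TGH]
2. ∠HQT = 64°  [G on ray QH]
3. ∠QHT = 29°  [G on ray HQ]
4. ∠HTQ = 87°  [△TQH]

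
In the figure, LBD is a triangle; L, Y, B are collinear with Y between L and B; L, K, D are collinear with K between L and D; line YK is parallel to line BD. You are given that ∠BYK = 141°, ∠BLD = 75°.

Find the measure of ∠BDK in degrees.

∠BDK = 66°

1. ∠KYL = 39°  [linear pair at Y on LB]
2. ∠KLY = 75°  [Y on LB, K on LD]
3. ∠LKY = 66°  [△LYK]
4. ∠DKY = 114°  [linear pair at K on LD]
5. ∠BDK = 66°  [YK∥BD, co-interior at D–K]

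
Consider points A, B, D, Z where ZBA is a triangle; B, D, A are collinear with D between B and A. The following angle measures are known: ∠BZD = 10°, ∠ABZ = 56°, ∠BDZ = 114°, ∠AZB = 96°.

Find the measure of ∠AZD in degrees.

1. ∠BAZ = 28°  [△ZBA]
2. ∠ADZ = 66°  [linear pair at D on BA]
3. ∠DAZ = 28°  [D on ray AB]
4. ∠AZD = 86°  [△ZDA]

∠AZD = 86°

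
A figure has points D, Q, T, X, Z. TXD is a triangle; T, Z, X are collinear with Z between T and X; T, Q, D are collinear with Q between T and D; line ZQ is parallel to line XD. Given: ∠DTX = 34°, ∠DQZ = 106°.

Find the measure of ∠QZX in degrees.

∠QZX = 108°

1. ∠QTZ = 34°  [Z on TX, Q on TD]
2. ∠TQZ = 74°  [linear pair at Q on TD]
3. ∠QZT = 72°  [△TZQ]
4. ∠QZX = 108°  [linear pair at Z on TX]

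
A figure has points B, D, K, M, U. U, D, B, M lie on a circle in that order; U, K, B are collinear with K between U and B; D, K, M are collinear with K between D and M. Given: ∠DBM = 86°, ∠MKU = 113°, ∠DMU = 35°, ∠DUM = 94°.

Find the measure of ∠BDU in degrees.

∠BDU = 83°

1. ∠BKD = 113°  [vertical angles at K]
2. ∠DBU = 35°  [same arc UD]
3. ∠MDU = 51°  [△UDM]
4. ∠DKU = 67°  [linear pair at K on UB]
5. ∠BUD = 62°  [△UKD]
6. ∠BDU = 83°  [△UDB]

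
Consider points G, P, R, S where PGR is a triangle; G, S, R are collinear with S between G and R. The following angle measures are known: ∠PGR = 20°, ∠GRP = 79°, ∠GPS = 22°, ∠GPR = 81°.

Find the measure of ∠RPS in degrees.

∠RPS = 59°

1. ∠PGS = 20°  [S on ray GR]
2. ∠PRS = 79°  [S on ray RG]
3. ∠GSP = 138°  [△PGS]
4. ∠PSR = 42°  [linear pair at S on GR]
5. ∠RPS = 59°  [△PSR]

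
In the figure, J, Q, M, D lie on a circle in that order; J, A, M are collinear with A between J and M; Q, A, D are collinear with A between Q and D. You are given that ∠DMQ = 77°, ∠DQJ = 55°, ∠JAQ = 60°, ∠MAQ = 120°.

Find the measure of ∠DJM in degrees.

∠DJM = 38°

1. ∠DJQ = 103°  [cyclic JQMD, opposite ∠J+∠M]
2. ∠JDQ = 22°  [△JQD]
3. ∠DAJ = 120°  [vertical angles at A]
4. ∠DJM = 38°  [△JAD]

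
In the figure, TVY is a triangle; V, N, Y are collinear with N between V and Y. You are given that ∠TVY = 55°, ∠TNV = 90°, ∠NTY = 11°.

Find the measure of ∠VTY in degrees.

∠VTY = 46°

1. ∠TNY = 90°  [linear pair at N on VY]
2. ∠NYT = 79°  [△TNY]
3. ∠TYV = 79°  [N on ray YV]
4. ∠VTY = 46°  [△TVY]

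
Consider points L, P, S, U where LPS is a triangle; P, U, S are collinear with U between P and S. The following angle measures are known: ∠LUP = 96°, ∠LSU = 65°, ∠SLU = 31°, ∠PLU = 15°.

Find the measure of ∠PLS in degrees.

∠PLS = 46°

1. ∠LPU = 69°  [△LPU]
2. ∠LSP = 65°  [U on ray SP]
3. ∠LPS = 69°  [U on ray PS]
4. ∠PLS = 46°  [△LPS]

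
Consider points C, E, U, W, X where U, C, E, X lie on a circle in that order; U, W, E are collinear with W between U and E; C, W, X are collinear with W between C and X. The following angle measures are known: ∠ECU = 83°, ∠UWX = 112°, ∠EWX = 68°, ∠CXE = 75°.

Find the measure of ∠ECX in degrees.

1. ∠EXU = 97°  [cyclic UCEX, opposite ∠C+∠X]
2. ∠UEX = 37°  [△EWX]
3. ∠EUX = 46°  [△UEX]
4. ∠ECX = 46°  [same arc EX]

∠ECX = 46°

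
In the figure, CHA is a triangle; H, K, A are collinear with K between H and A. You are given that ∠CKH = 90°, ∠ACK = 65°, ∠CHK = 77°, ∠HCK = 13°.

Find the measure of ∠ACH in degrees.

1. ∠AKC = 90°  [linear pair at K on HA]
2. ∠CAK = 25°  [△CKA]
3. ∠AHC = 77°  [K on ray HA]
4. ∠CAH = 25°  [K on ray AH]
5. ∠ACH = 78°  [△CHA]

∠ACH = 78°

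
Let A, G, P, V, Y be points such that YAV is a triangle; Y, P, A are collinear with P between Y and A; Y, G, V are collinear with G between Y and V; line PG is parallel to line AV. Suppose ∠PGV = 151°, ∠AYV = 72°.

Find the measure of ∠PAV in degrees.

1. ∠PGY = 29°  [linear pair at G on YV]
2. ∠GYP = 72°  [P on YA, G on YV]
3. ∠GPY = 79°  [△YPG]
4. ∠APG = 101°  [linear pair at P on YA]
5. ∠PAV = 79°  [PG∥AV, co-interior at A–P]

∠PAV = 79°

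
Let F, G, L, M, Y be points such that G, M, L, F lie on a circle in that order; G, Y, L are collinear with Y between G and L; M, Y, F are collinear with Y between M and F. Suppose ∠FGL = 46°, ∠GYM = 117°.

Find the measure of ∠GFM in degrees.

∠GFM = 71°

1. ∠FML = 46°  [same arc LF]
2. ∠LYM = 63°  [linear pair at Y on GL]
3. ∠GLM = 71°  [△MYL]
4. ∠GFM = 71°  [same arc GM]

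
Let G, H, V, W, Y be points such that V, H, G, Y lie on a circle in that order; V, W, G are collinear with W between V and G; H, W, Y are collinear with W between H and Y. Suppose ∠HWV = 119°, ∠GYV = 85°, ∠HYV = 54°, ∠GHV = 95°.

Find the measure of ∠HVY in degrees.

∠HVY = 96°

1. ∠HGV = 54°  [same arc VH]
2. ∠GVH = 31°  [△VHG]
3. ∠VHY = 30°  [△VWH]
4. ∠HVY = 96°  [△VHY]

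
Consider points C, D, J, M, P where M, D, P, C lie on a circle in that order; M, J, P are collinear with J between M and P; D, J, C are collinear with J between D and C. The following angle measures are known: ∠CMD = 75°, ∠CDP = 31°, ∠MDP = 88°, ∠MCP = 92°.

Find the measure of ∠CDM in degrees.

∠CDM = 57°

1. ∠CMP = 31°  [same arc PC]
2. ∠CPM = 57°  [△MPC]
3. ∠CDM = 57°  [same arc MC]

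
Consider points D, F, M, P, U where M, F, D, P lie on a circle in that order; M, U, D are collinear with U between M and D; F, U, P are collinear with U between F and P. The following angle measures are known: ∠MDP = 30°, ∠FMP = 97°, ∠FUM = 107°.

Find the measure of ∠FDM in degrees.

∠FDM = 53°

1. ∠MFP = 30°  [same arc MP]
2. ∠FPM = 53°  [△MFP]
3. ∠FDM = 53°  [same arc MF]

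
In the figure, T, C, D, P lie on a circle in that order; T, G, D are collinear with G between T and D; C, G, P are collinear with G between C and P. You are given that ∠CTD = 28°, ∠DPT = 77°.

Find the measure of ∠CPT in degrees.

∠CPT = 49°

1. ∠DCT = 103°  [cyclic TCDP, opposite ∠C+∠P]
2. ∠CDT = 49°  [△TCD]
3. ∠CPT = 49°  [same arc TC]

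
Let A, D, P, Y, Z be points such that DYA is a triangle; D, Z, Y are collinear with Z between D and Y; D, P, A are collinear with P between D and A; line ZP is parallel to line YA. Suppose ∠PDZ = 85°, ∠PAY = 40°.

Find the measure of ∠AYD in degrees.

∠AYD = 55°

1. ∠ADY = 85°  [Z on DY, P on DA]
2. ∠DAY = 40°  [P on ray AD]
3. ∠AYD = 55°  [△DYA]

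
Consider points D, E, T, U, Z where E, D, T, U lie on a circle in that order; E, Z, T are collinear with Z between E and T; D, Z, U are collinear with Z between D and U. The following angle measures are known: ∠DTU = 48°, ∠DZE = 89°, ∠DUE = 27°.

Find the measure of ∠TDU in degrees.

1. ∠DZT = 91°  [linear pair at Z on ET]
2. ∠DTE = 27°  [same arc ED]
3. ∠TDU = 62°  [△DZT]

∠TDU = 62°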